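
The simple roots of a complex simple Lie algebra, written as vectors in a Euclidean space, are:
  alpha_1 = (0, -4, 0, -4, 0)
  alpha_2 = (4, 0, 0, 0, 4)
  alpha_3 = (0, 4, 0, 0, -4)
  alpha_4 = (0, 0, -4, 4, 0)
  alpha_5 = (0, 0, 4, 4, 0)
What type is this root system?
type D_5

Compute the Cartan integers a_ij = 2(alpha_i, alpha_j)/(alpha_j, alpha_j); the resulting 5x5 Cartan matrix is
[[2, 0, -1, -1, -1], [0, 2, -1, 0, 0], [-1, -1, 2, 0, 0], [-1, 0, 0, 2, 0], [-1, 0, 0, 0, 2]].
All simple roots have the same length, so the diagram is simply laced. The associated Dynkin diagram is a chain of 3 nodes with a fork of two nodes at one end (D_5), so the type is D_5 (the algebra so(10)).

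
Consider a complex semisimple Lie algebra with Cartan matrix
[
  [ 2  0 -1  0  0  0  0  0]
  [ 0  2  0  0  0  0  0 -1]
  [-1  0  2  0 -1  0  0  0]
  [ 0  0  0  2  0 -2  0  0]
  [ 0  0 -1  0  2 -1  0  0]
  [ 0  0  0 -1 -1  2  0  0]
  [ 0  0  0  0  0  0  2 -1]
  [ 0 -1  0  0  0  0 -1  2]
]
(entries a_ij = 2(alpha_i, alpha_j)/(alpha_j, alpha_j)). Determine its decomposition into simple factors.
The diagram associated to this matrix has two connected components: the simple roots {alpha_2, alpha_7, alpha_8} form a chain of 3 nodes with single edges (A_3), and {alpha_1, alpha_3, alpha_4, alpha_5, alpha_6} form a chain of 5 nodes with a double edge at one end; the terminal node there is the unique long simple root (C_5). A semisimple Lie algebra decomposes uniquely as the direct sum of simple ideals, one per connected component of its Dynkin diagram, so g ≅ A_3 ⊕ C_5 (dimension 15 + 55 = 70).

A_3 ⊕ C_5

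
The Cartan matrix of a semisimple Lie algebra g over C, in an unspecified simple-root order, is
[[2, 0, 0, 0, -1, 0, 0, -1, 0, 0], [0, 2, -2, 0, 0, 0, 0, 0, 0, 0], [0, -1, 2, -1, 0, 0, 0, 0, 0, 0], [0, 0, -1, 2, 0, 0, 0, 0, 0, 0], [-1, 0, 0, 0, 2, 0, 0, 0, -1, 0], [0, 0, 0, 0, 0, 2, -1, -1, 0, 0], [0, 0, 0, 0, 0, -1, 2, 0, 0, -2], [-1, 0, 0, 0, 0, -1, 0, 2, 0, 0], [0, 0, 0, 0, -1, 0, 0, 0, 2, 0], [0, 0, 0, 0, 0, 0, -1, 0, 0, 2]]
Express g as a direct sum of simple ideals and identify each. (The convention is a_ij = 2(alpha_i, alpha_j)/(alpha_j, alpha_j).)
The diagram associated to this matrix has two connected components: the simple roots {alpha_1, alpha_5, alpha_6, alpha_7, alpha_8, alpha_9, alpha_10} form a chain of 7 nodes with a double edge at one end; the terminal node there is the unique short simple root (B_7), and {alpha_2, alpha_3, alpha_4} form a chain of 3 nodes with a double edge at one end; the terminal node there is the unique long simple root (C_3). A semisimple Lie algebra decomposes uniquely as the direct sum of simple ideals, one per connected component of its Dynkin diagram, so g ≅ B_7 ⊕ C_3 (dimension 105 + 21 = 126).

B7 + C3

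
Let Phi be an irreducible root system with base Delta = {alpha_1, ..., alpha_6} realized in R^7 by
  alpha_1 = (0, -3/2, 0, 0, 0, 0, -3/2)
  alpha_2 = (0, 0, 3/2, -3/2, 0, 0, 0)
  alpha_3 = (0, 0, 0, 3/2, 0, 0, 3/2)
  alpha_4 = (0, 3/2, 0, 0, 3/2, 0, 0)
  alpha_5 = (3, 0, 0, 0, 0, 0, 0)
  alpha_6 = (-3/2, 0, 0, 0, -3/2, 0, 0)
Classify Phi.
Compute the Cartan integers a_ij = 2(alpha_i, alpha_j)/(alpha_j, alpha_j); the resulting 6x6 Cartan matrix is
[[2, 0, -1, -1, 0, 0], [0, 2, -1, 0, 0, 0], [-1, -1, 2, 0, 0, 0], [-1, 0, 0, 2, 0, -1], [0, 0, 0, 0, 2, -2], [0, 0, 0, -1, -1, 2]].
The roots have two lengths (squared-length ratio 2:1); the short ones are alpha_{1,2,3,4,6}. The associated Dynkin diagram is a chain of 6 nodes with a double edge at one end; the terminal node there is the unique long simple root (C_6), so the type is C_6 (the algebra sp(12)).

C6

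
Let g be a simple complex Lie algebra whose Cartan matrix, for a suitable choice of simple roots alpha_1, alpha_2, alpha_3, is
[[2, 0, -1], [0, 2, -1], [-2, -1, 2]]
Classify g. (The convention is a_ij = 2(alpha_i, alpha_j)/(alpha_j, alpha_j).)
B_3

The matrix has rank 3 with 2's on the diagonal. Reading the off-diagonal entries as Dynkin edges (a single edge where a_ij = a_ji = -1; a double or triple edge where a_ij * a_ji = 2 or 3), the diagram is a chain of 3 nodes with a double edge at one end; the terminal node there is the unique short simple root (B_3). One simple-root ordering that puts it in standard form is (alpha_2, alpha_3, alpha_1). So the algebra is type B_3, i.e. so(7).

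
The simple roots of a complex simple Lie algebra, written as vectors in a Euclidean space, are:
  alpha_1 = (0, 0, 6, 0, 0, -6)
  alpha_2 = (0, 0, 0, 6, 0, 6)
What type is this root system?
Compute the Cartan integers a_ij = 2(alpha_i, alpha_j)/(alpha_j, alpha_j); the resulting 2x2 Cartan matrix is
[[2, -1], [-1, 2]].
All simple roots have the same length, so the diagram is simply laced. The associated Dynkin diagram is a chain of 2 nodes with single edges (A_2), so the type is A_2 (the algebra sl(3)).

A_2 (sl(3))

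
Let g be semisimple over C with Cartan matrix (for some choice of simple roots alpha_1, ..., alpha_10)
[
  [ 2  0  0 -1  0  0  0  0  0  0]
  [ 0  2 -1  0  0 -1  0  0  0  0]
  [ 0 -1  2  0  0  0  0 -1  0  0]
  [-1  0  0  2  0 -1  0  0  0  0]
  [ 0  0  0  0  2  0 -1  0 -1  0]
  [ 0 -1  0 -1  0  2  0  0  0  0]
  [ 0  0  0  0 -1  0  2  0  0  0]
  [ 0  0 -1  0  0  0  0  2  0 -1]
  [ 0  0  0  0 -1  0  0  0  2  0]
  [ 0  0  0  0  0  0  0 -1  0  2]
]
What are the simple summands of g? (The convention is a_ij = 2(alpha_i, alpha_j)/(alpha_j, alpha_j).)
A3 + A7

The diagram associated to this matrix has two connected components: the simple roots {alpha_5, alpha_7, alpha_9} form a chain of 3 nodes with single edges (A_3), and {alpha_1, alpha_2, alpha_3, alpha_4, alpha_6, alpha_8, alpha_10} form a chain of 7 nodes with single edges (A_7). A semisimple Lie algebra decomposes uniquely as the direct sum of simple ideals, one per connected component of its Dynkin diagram, so g ≅ A_3 ⊕ A_7 (dimension 15 + 63 = 78).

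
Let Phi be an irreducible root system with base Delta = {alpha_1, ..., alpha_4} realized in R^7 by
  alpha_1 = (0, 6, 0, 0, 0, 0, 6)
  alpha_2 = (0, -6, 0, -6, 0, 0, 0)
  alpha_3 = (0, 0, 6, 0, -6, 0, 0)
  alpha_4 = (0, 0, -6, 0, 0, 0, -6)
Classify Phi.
Compute the Cartan integers a_ij = 2(alpha_i, alpha_j)/(alpha_j, alpha_j); the resulting 4x4 Cartan matrix is
[[2, -1, 0, -1], [-1, 2, 0, 0], [0, 0, 2, -1], [-1, 0, -1, 2]].
All simple roots have the same length, so the diagram is simply laced. The associated Dynkin diagram is a chain of 4 nodes with single edges (A_4), so the type is A_4 (the algebra sl(5)).

A_4 (sl(5))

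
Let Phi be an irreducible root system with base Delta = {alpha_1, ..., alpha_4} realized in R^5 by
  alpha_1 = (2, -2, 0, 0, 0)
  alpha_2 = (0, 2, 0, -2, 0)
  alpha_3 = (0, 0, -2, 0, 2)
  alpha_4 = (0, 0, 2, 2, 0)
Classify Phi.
A4

Compute the Cartan integers a_ij = 2(alpha_i, alpha_j)/(alpha_j, alpha_j); the resulting 4x4 Cartan matrix is
[[2, -1, 0, 0], [-1, 2, 0, -1], [0, 0, 2, -1], [0, -1, -1, 2]].
All simple roots have the same length, so the diagram is simply laced. The associated Dynkin diagram is a chain of 4 nodes with single edges (A_4), so the type is A_4 (the algebra sl(5)).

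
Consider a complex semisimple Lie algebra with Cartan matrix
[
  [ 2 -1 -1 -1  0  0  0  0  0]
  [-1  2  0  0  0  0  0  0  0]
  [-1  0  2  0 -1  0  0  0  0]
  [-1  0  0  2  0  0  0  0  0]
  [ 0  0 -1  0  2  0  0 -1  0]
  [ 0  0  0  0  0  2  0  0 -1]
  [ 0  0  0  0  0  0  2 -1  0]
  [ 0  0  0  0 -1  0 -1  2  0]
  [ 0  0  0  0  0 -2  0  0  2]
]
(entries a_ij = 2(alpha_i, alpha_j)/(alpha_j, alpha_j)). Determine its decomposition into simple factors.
The diagram associated to this matrix has two connected components: the simple roots {alpha_6, alpha_9} form a chain of 2 nodes with a double edge at one end; the terminal node there is the unique short simple root (B_2), and {alpha_1, alpha_2, alpha_3, alpha_4, alpha_5, alpha_7, alpha_8} form a chain of 5 nodes with a fork of two nodes at one end (D_7). A semisimple Lie algebra decomposes uniquely as the direct sum of simple ideals, one per connected component of its Dynkin diagram, so g ≅ B_2 ⊕ D_7 (dimension 10 + 91 = 101).

B2 + D7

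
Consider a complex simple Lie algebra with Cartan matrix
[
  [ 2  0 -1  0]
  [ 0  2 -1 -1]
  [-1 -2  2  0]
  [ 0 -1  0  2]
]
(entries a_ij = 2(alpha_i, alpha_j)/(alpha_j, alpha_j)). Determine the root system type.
The matrix has rank 4 with 2's on the diagonal. Reading the off-diagonal entries as Dynkin edges (a single edge where a_ij = a_ji = -1; a double or triple edge where a_ij * a_ji = 2 or 3), the diagram is a chain of 4 nodes with a double edge between the middle two (F_4). One simple-root ordering that puts it in standard form is (alpha_1, alpha_3, alpha_2, alpha_4). So the algebra is type F_4.

F4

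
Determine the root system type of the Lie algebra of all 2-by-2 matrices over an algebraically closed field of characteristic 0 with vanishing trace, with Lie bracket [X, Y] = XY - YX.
This is sl(2), which has dimension 2^2 - 1 = 3 and rank 2 - 1 = 1 (a Cartan subalgebra is the diagonal traceless matrices). In the classification of classical Lie algebras, the special linear algebra sl(n+1) has type A_n; here n = 1, so the Dynkin diagram is a chain of 1 nodes with single edges (A_1). Hence the type is A_1.

A_1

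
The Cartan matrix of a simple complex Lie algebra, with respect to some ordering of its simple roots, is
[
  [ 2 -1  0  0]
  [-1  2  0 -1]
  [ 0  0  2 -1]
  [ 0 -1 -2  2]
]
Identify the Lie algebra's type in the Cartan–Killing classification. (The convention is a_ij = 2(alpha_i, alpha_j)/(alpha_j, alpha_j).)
The matrix has rank 4 with 2's on the diagonal. Reading the off-diagonal entries as Dynkin edges (a single edge where a_ij = a_ji = -1; a double or triple edge where a_ij * a_ji = 2 or 3), the diagram is a chain of 4 nodes with a double edge at one end; the terminal node there is the unique short simple root (B_4). One simple-root ordering that puts it in standard form is (alpha_1, alpha_2, alpha_4, alpha_3). So the algebra is type B_4, i.e. so(9).

B4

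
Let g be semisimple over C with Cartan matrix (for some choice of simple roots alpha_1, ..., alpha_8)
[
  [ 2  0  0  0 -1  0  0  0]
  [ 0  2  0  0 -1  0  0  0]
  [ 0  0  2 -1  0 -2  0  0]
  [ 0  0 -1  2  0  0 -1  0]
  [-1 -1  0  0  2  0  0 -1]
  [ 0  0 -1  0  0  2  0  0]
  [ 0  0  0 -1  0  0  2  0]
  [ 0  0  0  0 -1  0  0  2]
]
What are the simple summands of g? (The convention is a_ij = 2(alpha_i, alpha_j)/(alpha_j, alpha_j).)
The diagram associated to this matrix has two connected components: the simple roots {alpha_3, alpha_4, alpha_6, alpha_7} form a chain of 4 nodes with a double edge at one end; the terminal node there is the unique short simple root (B_4), and {alpha_1, alpha_2, alpha_5, alpha_8} form a chain of 2 nodes with a fork of two nodes at one end (D_4). A semisimple Lie algebra decomposes uniquely as the direct sum of simple ideals, one per connected component of its Dynkin diagram, so g ≅ B_4 ⊕ D_4 (dimension 36 + 28 = 64).

B_4 (so(9)) + D_4 (so(8))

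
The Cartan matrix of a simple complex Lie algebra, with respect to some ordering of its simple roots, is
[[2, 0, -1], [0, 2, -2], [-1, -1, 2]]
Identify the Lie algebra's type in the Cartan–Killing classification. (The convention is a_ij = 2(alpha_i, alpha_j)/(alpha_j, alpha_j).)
C_3 (sp(6))

The matrix has rank 3 with 2's on the diagonal. Reading the off-diagonal entries as Dynkin edges (a single edge where a_ij = a_ji = -1; a double or triple edge where a_ij * a_ji = 2 or 3), the diagram is a chain of 3 nodes with a double edge at one end; the terminal node there is the unique long simple root (C_3). One simple-root ordering that puts it in standard form is (alpha_1, alpha_3, alpha_2). So the algebra is type C_3, i.e. sp(6).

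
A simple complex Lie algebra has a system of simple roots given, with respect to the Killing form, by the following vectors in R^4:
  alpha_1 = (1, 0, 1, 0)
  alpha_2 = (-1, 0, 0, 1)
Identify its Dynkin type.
Compute the Cartan integers a_ij = 2(alpha_i, alpha_j)/(alpha_j, alpha_j); the resulting 2x2 Cartan matrix is
[[2, -1], [-1, 2]].
All simple roots have the same length, so the diagram is simply laced. The associated Dynkin diagram is a chain of 2 nodes with single edges (A_2), so the type is A_2 (the algebra sl(3)).

type A_2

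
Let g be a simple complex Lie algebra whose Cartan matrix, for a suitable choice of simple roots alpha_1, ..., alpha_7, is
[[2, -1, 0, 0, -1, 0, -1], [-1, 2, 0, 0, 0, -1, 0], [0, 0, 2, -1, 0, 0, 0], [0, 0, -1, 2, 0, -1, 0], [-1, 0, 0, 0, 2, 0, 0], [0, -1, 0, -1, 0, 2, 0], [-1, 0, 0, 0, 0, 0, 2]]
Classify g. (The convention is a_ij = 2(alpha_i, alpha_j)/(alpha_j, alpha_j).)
The matrix has rank 7 with 2's on the diagonal. Reading the off-diagonal entries as Dynkin edges (a single edge where a_ij = a_ji = -1; a double or triple edge where a_ij * a_ji = 2 or 3), the diagram is a chain of 5 nodes with a fork of two nodes at one end (D_7). One simple-root ordering that puts it in standard form is (alpha_3, alpha_4, alpha_6, alpha_2, alpha_1, alpha_7, alpha_5). So the algebra is type D_7, i.e. so(14).

D_7 (so(14))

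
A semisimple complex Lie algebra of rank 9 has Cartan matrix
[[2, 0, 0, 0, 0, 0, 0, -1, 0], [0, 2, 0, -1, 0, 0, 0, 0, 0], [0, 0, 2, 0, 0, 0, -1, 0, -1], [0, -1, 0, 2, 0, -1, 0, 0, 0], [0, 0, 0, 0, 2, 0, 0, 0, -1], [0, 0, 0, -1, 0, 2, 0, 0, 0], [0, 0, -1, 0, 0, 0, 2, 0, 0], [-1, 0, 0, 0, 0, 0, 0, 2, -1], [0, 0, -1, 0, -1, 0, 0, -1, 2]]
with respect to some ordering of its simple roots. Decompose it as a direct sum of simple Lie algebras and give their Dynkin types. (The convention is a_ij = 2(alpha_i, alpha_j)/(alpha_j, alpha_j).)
A3 ⊕ E6

The diagram associated to this matrix has two connected components: the simple roots {alpha_2, alpha_4, alpha_6} form a chain of 3 nodes with single edges (A_3), and {alpha_1, alpha_3, alpha_5, alpha_7, alpha_8, alpha_9} form a chain of 5 nodes with one extra node attached to the third node from one end (E_6). A semisimple Lie algebra decomposes uniquely as the direct sum of simple ideals, one per connected component of its Dynkin diagram, so g ≅ A_3 ⊕ E_6 (dimension 15 + 78 = 93).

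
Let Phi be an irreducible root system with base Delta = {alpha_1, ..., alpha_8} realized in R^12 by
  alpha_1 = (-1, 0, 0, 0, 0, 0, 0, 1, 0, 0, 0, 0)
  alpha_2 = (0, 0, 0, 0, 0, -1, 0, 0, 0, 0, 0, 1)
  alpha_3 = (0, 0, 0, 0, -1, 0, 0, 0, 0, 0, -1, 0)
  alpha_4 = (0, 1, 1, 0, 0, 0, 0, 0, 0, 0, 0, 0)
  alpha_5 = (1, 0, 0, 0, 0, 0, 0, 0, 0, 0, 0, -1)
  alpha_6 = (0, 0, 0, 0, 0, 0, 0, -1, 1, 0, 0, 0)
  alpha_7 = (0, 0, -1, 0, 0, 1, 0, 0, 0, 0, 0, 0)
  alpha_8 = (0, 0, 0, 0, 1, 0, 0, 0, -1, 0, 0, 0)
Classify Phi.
Compute the Cartan integers a_ij = 2(alpha_i, alpha_j)/(alpha_j, alpha_j); the resulting 8x8 Cartan matrix is
[[2, 0, 0, 0, -1, -1, 0, 0], [0, 2, 0, 0, -1, 0, -1, 0], [0, 0, 2, 0, 0, 0, 0, -1], [0, 0, 0, 2, 0, 0, -1, 0], [-1, -1, 0, 0, 2, 0, 0, 0], [-1, 0, 0, 0, 0, 2, 0, -1], [0, -1, 0, -1, 0, 0, 2, 0], [0, 0, -1, 0, 0, -1, 0, 2]].
All simple roots have the same length, so the diagram is simply laced. The associated Dynkin diagram is a chain of 8 nodes with single edges (A_8), so the type is A_8 (the algebra sl(9)).

A_8 (sl(9))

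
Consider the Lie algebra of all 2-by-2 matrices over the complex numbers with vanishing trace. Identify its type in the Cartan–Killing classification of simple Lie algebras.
This is sl(2), which has dimension 2^2 - 1 = 3 and rank 2 - 1 = 1 (a Cartan subalgebra is the diagonal traceless matrices). In the classification of classical Lie algebras, the special linear algebra sl(n+1) has type A_n; here n = 1, so the Dynkin diagram is a chain of 1 nodes with single edges (A_1). Hence the type is A_1.

A_1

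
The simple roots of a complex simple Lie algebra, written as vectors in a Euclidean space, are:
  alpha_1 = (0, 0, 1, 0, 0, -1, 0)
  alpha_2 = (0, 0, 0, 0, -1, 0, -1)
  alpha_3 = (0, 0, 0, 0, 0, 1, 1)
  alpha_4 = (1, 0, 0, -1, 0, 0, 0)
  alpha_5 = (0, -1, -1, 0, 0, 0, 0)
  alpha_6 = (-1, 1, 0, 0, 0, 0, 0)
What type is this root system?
Compute the Cartan integers a_ij = 2(alpha_i, alpha_j)/(alpha_j, alpha_j); the resulting 6x6 Cartan matrix is
[[2, 0, -1, 0, -1, 0], [0, 2, -1, 0, 0, 0], [-1, -1, 2, 0, 0, 0], [0, 0, 0, 2, 0, -1], [-1, 0, 0, 0, 2, -1], [0, 0, 0, -1, -1, 2]].
All simple roots have the same length, so the diagram is simply laced. The associated Dynkin diagram is a chain of 6 nodes with single edges (A_6), so the type is A_6 (the algebra sl(7)).

A_6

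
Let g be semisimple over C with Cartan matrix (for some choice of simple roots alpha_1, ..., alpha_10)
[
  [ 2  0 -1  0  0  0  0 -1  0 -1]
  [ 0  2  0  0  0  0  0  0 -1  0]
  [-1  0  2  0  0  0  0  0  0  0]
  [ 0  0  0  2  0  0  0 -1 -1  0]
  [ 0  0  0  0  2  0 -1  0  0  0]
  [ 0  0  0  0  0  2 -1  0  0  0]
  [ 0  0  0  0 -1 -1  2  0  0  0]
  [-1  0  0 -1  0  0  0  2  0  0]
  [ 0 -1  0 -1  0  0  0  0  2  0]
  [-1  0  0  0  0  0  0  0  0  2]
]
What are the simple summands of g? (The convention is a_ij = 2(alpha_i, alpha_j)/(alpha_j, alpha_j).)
The diagram associated to this matrix has two connected components: the simple roots {alpha_5, alpha_6, alpha_7} form a chain of 3 nodes with single edges (A_3), and {alpha_1, alpha_2, alpha_3, alpha_4, alpha_8, alpha_9, alpha_10} form a chain of 5 nodes with a fork of two nodes at one end (D_7). A semisimple Lie algebra decomposes uniquely as the direct sum of simple ideals, one per connected component of its Dynkin diagram, so g ≅ A_3 ⊕ D_7 (dimension 15 + 91 = 106).

type A_3 ⊕ type D_7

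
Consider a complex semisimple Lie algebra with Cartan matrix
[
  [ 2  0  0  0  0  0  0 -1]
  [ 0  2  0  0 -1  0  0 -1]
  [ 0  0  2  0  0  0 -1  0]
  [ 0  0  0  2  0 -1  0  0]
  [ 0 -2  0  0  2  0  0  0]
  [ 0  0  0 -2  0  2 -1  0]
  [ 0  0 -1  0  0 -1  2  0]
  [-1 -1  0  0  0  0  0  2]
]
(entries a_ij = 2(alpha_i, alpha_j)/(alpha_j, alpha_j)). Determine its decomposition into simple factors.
The diagram associated to this matrix has two connected components: the simple roots {alpha_3, alpha_4, alpha_6, alpha_7} form a chain of 4 nodes with a double edge at one end; the terminal node there is the unique short simple root (B_4), and {alpha_1, alpha_2, alpha_5, alpha_8} form a chain of 4 nodes with a double edge at one end; the terminal node there is the unique long simple root (C_4). A semisimple Lie algebra decomposes uniquely as the direct sum of simple ideals, one per connected component of its Dynkin diagram, so g ≅ B_4 ⊕ C_4 (dimension 36 + 36 = 72).

B_4 + C_4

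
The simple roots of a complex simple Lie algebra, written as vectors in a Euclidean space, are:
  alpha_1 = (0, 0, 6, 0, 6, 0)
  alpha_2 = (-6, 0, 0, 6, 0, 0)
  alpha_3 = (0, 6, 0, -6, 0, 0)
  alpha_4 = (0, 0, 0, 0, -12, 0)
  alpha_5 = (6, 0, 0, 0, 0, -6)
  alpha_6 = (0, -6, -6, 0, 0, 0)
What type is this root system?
C_6 (sp(12))

Compute the Cartan integers a_ij = 2(alpha_i, alpha_j)/(alpha_j, alpha_j); the resulting 6x6 Cartan matrix is
[[2, 0, 0, -1, 0, -1], [0, 2, -1, 0, -1, 0], [0, -1, 2, 0, 0, -1], [-2, 0, 0, 2, 0, 0], [0, -1, 0, 0, 2, 0], [-1, 0, -1, 0, 0, 2]].
The roots have two lengths (squared-length ratio 2:1); the short ones are alpha_{1,2,3,5,6}. The associated Dynkin diagram is a chain of 6 nodes with a double edge at one end; the terminal node there is the unique long simple root (C_6), so the type is C_6 (the algebra sp(12)).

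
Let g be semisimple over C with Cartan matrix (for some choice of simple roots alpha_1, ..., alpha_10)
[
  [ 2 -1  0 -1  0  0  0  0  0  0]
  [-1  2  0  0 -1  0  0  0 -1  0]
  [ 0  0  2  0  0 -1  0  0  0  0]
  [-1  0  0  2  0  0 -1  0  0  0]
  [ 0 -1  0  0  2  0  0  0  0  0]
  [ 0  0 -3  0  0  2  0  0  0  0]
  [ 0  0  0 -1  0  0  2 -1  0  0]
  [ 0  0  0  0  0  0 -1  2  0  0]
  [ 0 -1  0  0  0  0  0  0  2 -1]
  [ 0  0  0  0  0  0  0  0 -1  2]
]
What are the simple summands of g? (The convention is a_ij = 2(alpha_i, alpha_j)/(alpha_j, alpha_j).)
E_8 + G_2

The diagram associated to this matrix has two connected components: the simple roots {alpha_1, alpha_2, alpha_4, alpha_5, alpha_7, alpha_8, alpha_9, alpha_10} form a chain of 7 nodes with one extra node attached to the third node from one end (E_8), and {alpha_3, alpha_6} form two nodes joined by a triple edge (G_2). A semisimple Lie algebra decomposes uniquely as the direct sum of simple ideals, one per connected component of its Dynkin diagram, so g ≅ E_8 ⊕ G_2 (dimension 248 + 14 = 262).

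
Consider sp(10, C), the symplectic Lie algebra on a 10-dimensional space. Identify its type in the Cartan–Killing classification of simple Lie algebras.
This is sp(10), which has dimension 10(10+1)/2 = 55 and rank 10/2 = 5. In the classification of classical Lie algebras, the symplectic algebra sp(2n) has type C_n; here n = 5, so the Dynkin diagram is a chain of 5 nodes with a double edge at one end; the terminal node there is the unique long simple root (C_5). Hence the type is C_5.

C5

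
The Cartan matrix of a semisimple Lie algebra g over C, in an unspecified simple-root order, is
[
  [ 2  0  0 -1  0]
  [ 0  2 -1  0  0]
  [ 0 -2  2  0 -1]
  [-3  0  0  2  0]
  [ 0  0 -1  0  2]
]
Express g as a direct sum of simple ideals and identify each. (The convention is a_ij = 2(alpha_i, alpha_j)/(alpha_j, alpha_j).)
The diagram associated to this matrix has two connected components: the simple roots {alpha_2, alpha_3, alpha_5} form a chain of 3 nodes with a double edge at one end; the terminal node there is the unique short simple root (B_3), and {alpha_1, alpha_4} form two nodes joined by a triple edge (G_2). A semisimple Lie algebra decomposes uniquely as the direct sum of simple ideals, one per connected component of its Dynkin diagram, so g ≅ B_3 ⊕ G_2 (dimension 21 + 14 = 35).

type B_3 ⊕ type G_2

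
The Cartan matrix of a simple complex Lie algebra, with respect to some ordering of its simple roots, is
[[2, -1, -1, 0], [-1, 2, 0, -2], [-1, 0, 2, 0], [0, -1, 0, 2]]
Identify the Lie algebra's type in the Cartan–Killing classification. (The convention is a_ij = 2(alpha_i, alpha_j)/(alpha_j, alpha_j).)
B_4

The matrix has rank 4 with 2's on the diagonal. Reading the off-diagonal entries as Dynkin edges (a single edge where a_ij = a_ji = -1; a double or triple edge where a_ij * a_ji = 2 or 3), the diagram is a chain of 4 nodes with a double edge at one end; the terminal node there is the unique short simple root (B_4). One simple-root ordering that puts it in standard form is (alpha_3, alpha_1, alpha_2, alpha_4). So the algebra is type B_4, i.e. so(9).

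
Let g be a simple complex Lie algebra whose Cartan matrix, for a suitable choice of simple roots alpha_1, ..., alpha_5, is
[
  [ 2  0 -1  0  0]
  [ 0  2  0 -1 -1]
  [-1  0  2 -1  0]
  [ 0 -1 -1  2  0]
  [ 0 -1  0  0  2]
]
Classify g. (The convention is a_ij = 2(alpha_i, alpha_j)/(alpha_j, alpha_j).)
The matrix has rank 5 with 2's on the diagonal. Reading the off-diagonal entries as Dynkin edges (a single edge where a_ij = a_ji = -1; a double or triple edge where a_ij * a_ji = 2 or 3), the diagram is a chain of 5 nodes with single edges (A_5). One simple-root ordering that puts it in standard form is (alpha_1, alpha_3, alpha_4, alpha_2, alpha_5). So the algebra is type A_5, i.e. sl(6).

A_5 (sl(6))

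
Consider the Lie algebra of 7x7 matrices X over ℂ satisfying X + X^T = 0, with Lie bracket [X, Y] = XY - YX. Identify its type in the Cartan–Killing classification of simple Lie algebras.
This is so(7) with 7 odd, which has dimension 7(7-1)/2 = 21 and rank (7-1)/2 = 3. In the classification of classical Lie algebras, the orthogonal algebra so(2n+1) in an odd number of variables has type B_n; here n = 3, so the Dynkin diagram is a chain of 3 nodes with a double edge at one end; the terminal node there is the unique short simple root (B_3). Hence the type is B_3.

type B_3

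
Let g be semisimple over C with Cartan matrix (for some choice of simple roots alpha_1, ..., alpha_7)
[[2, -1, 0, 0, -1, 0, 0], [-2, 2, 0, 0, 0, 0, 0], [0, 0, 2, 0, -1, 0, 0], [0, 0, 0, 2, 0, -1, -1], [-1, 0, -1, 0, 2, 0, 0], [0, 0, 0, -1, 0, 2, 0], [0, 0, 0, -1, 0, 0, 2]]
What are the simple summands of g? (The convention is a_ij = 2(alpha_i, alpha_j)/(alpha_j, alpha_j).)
A3 + C4

The diagram associated to this matrix has two connected components: the simple roots {alpha_4, alpha_6, alpha_7} form a chain of 3 nodes with single edges (A_3), and {alpha_1, alpha_2, alpha_3, alpha_5} form a chain of 4 nodes with a double edge at one end; the terminal node there is the unique long simple root (C_4). A semisimple Lie algebra decomposes uniquely as the direct sum of simple ideals, one per connected component of its Dynkin diagram, so g ≅ A_3 ⊕ C_4 (dimension 15 + 36 = 51).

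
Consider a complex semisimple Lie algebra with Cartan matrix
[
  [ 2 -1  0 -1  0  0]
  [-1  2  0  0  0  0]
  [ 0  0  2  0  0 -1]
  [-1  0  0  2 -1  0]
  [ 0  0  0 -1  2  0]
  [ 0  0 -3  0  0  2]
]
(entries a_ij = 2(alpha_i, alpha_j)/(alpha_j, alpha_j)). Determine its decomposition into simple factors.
The diagram associated to this matrix has two connected components: the simple roots {alpha_1, alpha_2, alpha_4, alpha_5} form a chain of 4 nodes with single edges (A_4), and {alpha_3, alpha_6} form two nodes joined by a triple edge (G_2). A semisimple Lie algebra decomposes uniquely as the direct sum of simple ideals, one per connected component of its Dynkin diagram, so g ≅ A_4 ⊕ G_2 (dimension 24 + 14 = 38).

A_4 (sl(5)) ⊕ G_2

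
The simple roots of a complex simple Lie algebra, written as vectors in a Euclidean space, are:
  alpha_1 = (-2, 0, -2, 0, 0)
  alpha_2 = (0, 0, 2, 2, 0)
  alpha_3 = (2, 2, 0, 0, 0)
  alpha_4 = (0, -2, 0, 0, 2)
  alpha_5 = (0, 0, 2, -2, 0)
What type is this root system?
Compute the Cartan integers a_ij = 2(alpha_i, alpha_j)/(alpha_j, alpha_j); the resulting 5x5 Cartan matrix is
[[2, -1, -1, 0, -1], [-1, 2, 0, 0, 0], [-1, 0, 2, -1, 0], [0, 0, -1, 2, 0], [-1, 0, 0, 0, 2]].
All simple roots have the same length, so the diagram is simply laced. The associated Dynkin diagram is a chain of 3 nodes with a fork of two nodes at one end (D_5), so the type is D_5 (the algebra so(10)).

D_5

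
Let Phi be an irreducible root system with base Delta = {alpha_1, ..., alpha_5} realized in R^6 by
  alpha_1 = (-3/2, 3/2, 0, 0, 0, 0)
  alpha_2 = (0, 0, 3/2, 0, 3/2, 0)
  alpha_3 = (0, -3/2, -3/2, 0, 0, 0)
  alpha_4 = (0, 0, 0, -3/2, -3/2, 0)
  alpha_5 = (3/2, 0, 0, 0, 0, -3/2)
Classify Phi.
Compute the Cartan integers a_ij = 2(alpha_i, alpha_j)/(alpha_j, alpha_j); the resulting 5x5 Cartan matrix is
[[2, 0, -1, 0, -1], [0, 2, -1, -1, 0], [-1, -1, 2, 0, 0], [0, -1, 0, 2, 0], [-1, 0, 0, 0, 2]].
All simple roots have the same length, so the diagram is simply laced. The associated Dynkin diagram is a chain of 5 nodes with single edges (A_5), so the type is A_5 (the algebra sl(6)).

A5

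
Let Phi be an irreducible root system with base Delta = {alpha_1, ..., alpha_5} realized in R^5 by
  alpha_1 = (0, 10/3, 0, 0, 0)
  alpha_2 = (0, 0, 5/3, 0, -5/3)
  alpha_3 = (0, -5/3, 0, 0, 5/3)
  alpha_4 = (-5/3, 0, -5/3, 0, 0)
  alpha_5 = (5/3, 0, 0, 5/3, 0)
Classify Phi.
type C_5

Compute the Cartan integers a_ij = 2(alpha_i, alpha_j)/(alpha_j, alpha_j); the resulting 5x5 Cartan matrix is
[[2, 0, -2, 0, 0], [0, 2, -1, -1, 0], [-1, -1, 2, 0, 0], [0, -1, 0, 2, -1], [0, 0, 0, -1, 2]].
The roots have two lengths (squared-length ratio 2:1); the short ones are alpha_{2,3,4,5}. The associated Dynkin diagram is a chain of 5 nodes with a double edge at one end; the terminal node there is the unique long simple root (C_5), so the type is C_5 (the algebra sp(10)).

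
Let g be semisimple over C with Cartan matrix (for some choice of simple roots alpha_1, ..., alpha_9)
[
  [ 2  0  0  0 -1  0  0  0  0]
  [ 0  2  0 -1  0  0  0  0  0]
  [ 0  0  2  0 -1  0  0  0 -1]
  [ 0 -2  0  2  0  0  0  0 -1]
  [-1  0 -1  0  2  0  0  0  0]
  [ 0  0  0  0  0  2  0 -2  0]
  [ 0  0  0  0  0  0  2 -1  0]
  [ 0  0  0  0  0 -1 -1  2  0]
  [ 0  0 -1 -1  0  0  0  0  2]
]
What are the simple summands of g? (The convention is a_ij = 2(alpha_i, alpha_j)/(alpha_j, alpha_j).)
The diagram associated to this matrix has two connected components: the simple roots {alpha_1, alpha_2, alpha_3, alpha_4, alpha_5, alpha_9} form a chain of 6 nodes with a double edge at one end; the terminal node there is the unique short simple root (B_6), and {alpha_6, alpha_7, alpha_8} form a chain of 3 nodes with a double edge at one end; the terminal node there is the unique long simple root (C_3). A semisimple Lie algebra decomposes uniquely as the direct sum of simple ideals, one per connected component of its Dynkin diagram, so g ≅ B_6 ⊕ C_3 (dimension 78 + 21 = 99).

type B_6 + type C_3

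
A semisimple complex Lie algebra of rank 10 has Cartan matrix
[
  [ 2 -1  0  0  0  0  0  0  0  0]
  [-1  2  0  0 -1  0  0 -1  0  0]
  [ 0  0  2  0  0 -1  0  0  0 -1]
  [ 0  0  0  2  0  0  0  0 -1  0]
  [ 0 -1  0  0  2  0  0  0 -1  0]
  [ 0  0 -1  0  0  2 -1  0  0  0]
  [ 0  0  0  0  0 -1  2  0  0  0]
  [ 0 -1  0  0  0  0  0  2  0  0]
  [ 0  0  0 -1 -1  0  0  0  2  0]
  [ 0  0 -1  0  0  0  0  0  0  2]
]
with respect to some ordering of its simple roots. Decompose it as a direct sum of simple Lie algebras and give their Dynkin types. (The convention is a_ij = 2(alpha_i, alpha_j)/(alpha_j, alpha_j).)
A_4 ⊕ D_6

The diagram associated to this matrix has two connected components: the simple roots {alpha_3, alpha_6, alpha_7, alpha_10} form a chain of 4 nodes with single edges (A_4), and {alpha_1, alpha_2, alpha_4, alpha_5, alpha_8, alpha_9} form a chain of 4 nodes with a fork of two nodes at one end (D_6). A semisimple Lie algebra decomposes uniquely as the direct sum of simple ideals, one per connected component of its Dynkin diagram, so g ≅ A_4 ⊕ D_6 (dimension 24 + 66 = 90).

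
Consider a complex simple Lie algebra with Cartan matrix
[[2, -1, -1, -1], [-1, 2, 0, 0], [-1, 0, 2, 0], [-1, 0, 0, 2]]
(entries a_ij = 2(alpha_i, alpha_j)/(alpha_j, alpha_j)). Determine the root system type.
D4

The matrix has rank 4 with 2's on the diagonal. Reading the off-diagonal entries as Dynkin edges (a single edge where a_ij = a_ji = -1; a double or triple edge where a_ij * a_ji = 2 or 3), the diagram is a chain of 2 nodes with a fork of two nodes at one end (D_4). One simple-root ordering that puts it in standard form is (alpha_3, alpha_1, alpha_4, alpha_2). So the algebra is type D_4, i.e. so(8).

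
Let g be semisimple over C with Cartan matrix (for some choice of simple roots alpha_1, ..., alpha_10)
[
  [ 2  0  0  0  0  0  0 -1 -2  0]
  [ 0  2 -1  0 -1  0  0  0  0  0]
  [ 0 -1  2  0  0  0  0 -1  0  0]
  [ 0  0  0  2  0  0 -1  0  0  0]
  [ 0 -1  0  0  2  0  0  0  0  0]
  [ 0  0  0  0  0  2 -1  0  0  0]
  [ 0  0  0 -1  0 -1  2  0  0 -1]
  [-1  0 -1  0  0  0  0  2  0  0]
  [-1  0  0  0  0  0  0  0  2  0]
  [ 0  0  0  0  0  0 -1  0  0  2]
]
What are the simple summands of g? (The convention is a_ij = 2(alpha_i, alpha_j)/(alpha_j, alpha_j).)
B6 + D4

The diagram associated to this matrix has two connected components: the simple roots {alpha_1, alpha_2, alpha_3, alpha_5, alpha_8, alpha_9} form a chain of 6 nodes with a double edge at one end; the terminal node there is the unique short simple root (B_6), and {alpha_4, alpha_6, alpha_7, alpha_10} form a chain of 2 nodes with a fork of two nodes at one end (D_4). A semisimple Lie algebra decomposes uniquely as the direct sum of simple ideals, one per connected component of its Dynkin diagram, so g ≅ B_6 ⊕ D_4 (dimension 78 + 28 = 106).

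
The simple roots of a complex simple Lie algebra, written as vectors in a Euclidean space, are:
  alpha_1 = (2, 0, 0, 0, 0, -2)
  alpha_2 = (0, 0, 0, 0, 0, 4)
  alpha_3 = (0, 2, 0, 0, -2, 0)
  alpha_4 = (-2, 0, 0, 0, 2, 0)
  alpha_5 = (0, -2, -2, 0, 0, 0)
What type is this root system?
C5

Compute the Cartan integers a_ij = 2(alpha_i, alpha_j)/(alpha_j, alpha_j); the resulting 5x5 Cartan matrix is
[[2, -1, 0, -1, 0], [-2, 2, 0, 0, 0], [0, 0, 2, -1, -1], [-1, 0, -1, 2, 0], [0, 0, -1, 0, 2]].
The roots have two lengths (squared-length ratio 2:1); the short ones are alpha_{1,3,4,5}. The associated Dynkin diagram is a chain of 5 nodes with a double edge at one end; the terminal node there is the unique long simple root (C_5), so the type is C_5 (the algebra sp(10)).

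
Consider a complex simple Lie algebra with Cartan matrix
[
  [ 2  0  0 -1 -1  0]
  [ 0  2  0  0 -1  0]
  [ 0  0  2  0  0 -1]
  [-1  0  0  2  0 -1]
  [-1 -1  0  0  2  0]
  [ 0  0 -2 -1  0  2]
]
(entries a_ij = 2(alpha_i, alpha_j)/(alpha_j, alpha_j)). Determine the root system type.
The matrix has rank 6 with 2's on the diagonal. Reading the off-diagonal entries as Dynkin edges (a single edge where a_ij = a_ji = -1; a double or triple edge where a_ij * a_ji = 2 or 3), the diagram is a chain of 6 nodes with a double edge at one end; the terminal node there is the unique short simple root (B_6). One simple-root ordering that puts it in standard form is (alpha_2, alpha_5, alpha_1, alpha_4, alpha_6, alpha_3). So the algebra is type B_6, i.e. so(13).

type B_6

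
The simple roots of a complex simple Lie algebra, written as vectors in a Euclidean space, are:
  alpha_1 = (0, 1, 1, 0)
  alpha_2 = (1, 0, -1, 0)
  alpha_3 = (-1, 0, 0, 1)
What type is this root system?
A_3

Compute the Cartan integers a_ij = 2(alpha_i, alpha_j)/(alpha_j, alpha_j); the resulting 3x3 Cartan matrix is
[[2, -1, 0], [-1, 2, -1], [0, -1, 2]].
All simple roots have the same length, so the diagram is simply laced. The associated Dynkin diagram is a chain of 3 nodes with single edges (A_3), so the type is A_3 (the algebra sl(4)).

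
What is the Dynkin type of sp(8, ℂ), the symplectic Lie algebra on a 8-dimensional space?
This is sp(8), which has dimension 8(8+1)/2 = 36 and rank 8/2 = 4. In the classification of classical Lie algebras, the symplectic algebra sp(2n) has type C_n; here n = 4, so the Dynkin diagram is a chain of 4 nodes with a double edge at one end; the terminal node there is the unique long simple root (C_4). Hence the type is C_4.

C_4 (sp(8))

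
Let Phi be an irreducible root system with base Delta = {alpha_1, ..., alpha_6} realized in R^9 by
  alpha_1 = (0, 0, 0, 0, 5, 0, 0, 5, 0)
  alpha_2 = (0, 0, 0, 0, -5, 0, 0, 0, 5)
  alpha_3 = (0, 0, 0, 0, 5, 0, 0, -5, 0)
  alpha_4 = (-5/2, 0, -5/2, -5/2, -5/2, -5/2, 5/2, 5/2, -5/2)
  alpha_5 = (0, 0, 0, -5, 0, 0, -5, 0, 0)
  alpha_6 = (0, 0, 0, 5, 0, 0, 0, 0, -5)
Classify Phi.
Compute the Cartan integers a_ij = 2(alpha_i, alpha_j)/(alpha_j, alpha_j); the resulting 6x6 Cartan matrix is
[[2, -1, 0, 0, 0, 0], [-1, 2, -1, 0, 0, -1], [0, -1, 2, -1, 0, 0], [0, 0, -1, 2, 0, 0], [0, 0, 0, 0, 2, -1], [0, -1, 0, 0, -1, 2]].
All simple roots have the same length, so the diagram is simply laced. The associated Dynkin diagram is a chain of 5 nodes with one extra node attached to the third node from one end (E_6), so the type is E_6.

type E_6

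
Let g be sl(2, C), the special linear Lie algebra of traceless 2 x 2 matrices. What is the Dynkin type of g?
This is sl(2), which has dimension 2^2 - 1 = 3 and rank 2 - 1 = 1 (a Cartan subalgebra is the diagonal traceless matrices). In the classification of classical Lie algebras, the special linear algebra sl(n+1) has type A_n; here n = 1, so the Dynkin diagram is a chain of 1 nodes with single edges (A_1). Hence the type is A_1.

A1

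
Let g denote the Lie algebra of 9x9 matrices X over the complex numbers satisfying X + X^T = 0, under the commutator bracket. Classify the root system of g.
This is so(9) with 9 odd, which has dimension 9(9-1)/2 = 36 and rank (9-1)/2 = 4. In the classification of classical Lie algebras, the orthogonal algebra so(2n+1) in an odd number of variables has type B_n; here n = 4, so the Dynkin diagram is a chain of 4 nodes with a double edge at one end; the terminal node there is the unique short simple root (B_4). Hence the type is B_4.

B_4 (so(9))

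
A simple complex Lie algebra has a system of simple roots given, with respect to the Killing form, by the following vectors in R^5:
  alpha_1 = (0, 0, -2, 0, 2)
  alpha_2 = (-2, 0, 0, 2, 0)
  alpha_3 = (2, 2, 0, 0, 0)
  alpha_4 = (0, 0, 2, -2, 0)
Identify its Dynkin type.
A_4

Compute the Cartan integers a_ij = 2(alpha_i, alpha_j)/(alpha_j, alpha_j); the resulting 4x4 Cartan matrix is
[[2, 0, 0, -1], [0, 2, -1, -1], [0, -1, 2, 0], [-1, -1, 0, 2]].
All simple roots have the same length, so the diagram is simply laced. The associated Dynkin diagram is a chain of 4 nodes with single edges (A_4), so the type is A_4 (the algebra sl(5)).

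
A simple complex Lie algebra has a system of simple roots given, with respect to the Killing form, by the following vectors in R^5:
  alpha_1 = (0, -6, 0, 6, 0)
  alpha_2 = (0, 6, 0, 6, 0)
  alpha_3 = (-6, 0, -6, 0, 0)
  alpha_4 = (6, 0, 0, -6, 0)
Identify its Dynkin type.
Compute the Cartan integers a_ij = 2(alpha_i, alpha_j)/(alpha_j, alpha_j); the resulting 4x4 Cartan matrix is
[[2, 0, 0, -1], [0, 2, 0, -1], [0, 0, 2, -1], [-1, -1, -1, 2]].
All simple roots have the same length, so the diagram is simply laced. The associated Dynkin diagram is a chain of 2 nodes with a fork of two nodes at one end (D_4), so the type is D_4 (the algebra so(8)).

D_4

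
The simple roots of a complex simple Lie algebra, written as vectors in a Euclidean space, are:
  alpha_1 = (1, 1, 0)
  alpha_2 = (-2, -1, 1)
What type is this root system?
Compute the Cartan integers a_ij = 2(alpha_i, alpha_j)/(alpha_j, alpha_j); the resulting 2x2 Cartan matrix is
[[2, -1], [-3, 2]].
The roots have two lengths (squared-length ratio 3:1); the short ones are alpha_{1}. The associated Dynkin diagram is two nodes joined by a triple edge (G_2), so the type is G_2.

G_2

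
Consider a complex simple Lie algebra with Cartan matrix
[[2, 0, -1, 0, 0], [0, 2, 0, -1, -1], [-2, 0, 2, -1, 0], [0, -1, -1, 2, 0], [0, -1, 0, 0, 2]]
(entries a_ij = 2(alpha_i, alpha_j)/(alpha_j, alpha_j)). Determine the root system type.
type B_5

The matrix has rank 5 with 2's on the diagonal. Reading the off-diagonal entries as Dynkin edges (a single edge where a_ij = a_ji = -1; a double or triple edge where a_ij * a_ji = 2 or 3), the diagram is a chain of 5 nodes with a double edge at one end; the terminal node there is the unique short simple root (B_5). One simple-root ordering that puts it in standard form is (alpha_5, alpha_2, alpha_4, alpha_3, alpha_1). So the algebra is type B_5, i.e. so(11).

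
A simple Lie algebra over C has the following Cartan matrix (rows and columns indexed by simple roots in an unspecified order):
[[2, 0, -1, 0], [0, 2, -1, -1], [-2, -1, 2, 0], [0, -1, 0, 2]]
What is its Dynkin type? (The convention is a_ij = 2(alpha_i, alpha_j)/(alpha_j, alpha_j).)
B_4 (so(9))

The matrix has rank 4 with 2's on the diagonal. Reading the off-diagonal entries as Dynkin edges (a single edge where a_ij = a_ji = -1; a double or triple edge where a_ij * a_ji = 2 or 3), the diagram is a chain of 4 nodes with a double edge at one end; the terminal node there is the unique short simple root (B_4). One simple-root ordering that puts it in standard form is (alpha_4, alpha_2, alpha_3, alpha_1). So the algebra is type B_4, i.e. so(9).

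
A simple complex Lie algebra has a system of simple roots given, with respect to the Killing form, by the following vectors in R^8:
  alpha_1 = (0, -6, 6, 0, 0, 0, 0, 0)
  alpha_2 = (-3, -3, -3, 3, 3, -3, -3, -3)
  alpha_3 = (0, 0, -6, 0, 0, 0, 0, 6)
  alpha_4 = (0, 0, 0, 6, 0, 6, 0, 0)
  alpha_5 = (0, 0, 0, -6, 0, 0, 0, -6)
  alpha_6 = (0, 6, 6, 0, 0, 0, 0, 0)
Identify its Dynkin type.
type E_6

Compute the Cartan integers a_ij = 2(alpha_i, alpha_j)/(alpha_j, alpha_j); the resulting 6x6 Cartan matrix is
[[2, 0, -1, 0, 0, 0], [0, 2, 0, 0, 0, -1], [-1, 0, 2, 0, -1, -1], [0, 0, 0, 2, -1, 0], [0, 0, -1, -1, 2, 0], [0, -1, -1, 0, 0, 2]].
All simple roots have the same length, so the diagram is simply laced. The associated Dynkin diagram is a chain of 5 nodes with one extra node attached to the third node from one end (E_6), so the type is E_6.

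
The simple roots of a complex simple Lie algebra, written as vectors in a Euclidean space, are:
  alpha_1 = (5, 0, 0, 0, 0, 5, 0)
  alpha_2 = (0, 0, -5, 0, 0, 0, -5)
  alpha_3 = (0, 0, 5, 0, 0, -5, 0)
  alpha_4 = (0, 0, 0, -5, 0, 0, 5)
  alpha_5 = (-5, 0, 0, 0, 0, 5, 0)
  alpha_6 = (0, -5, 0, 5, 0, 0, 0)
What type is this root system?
Compute the Cartan integers a_ij = 2(alpha_i, alpha_j)/(alpha_j, alpha_j); the resulting 6x6 Cartan matrix is
[[2, 0, -1, 0, 0, 0], [0, 2, -1, -1, 0, 0], [-1, -1, 2, 0, -1, 0], [0, -1, 0, 2, 0, -1], [0, 0, -1, 0, 2, 0], [0, 0, 0, -1, 0, 2]].
All simple roots have the same length, so the diagram is simply laced. The associated Dynkin diagram is a chain of 4 nodes with a fork of two nodes at one end (D_6), so the type is D_6 (the algebra so(12)).

D_6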